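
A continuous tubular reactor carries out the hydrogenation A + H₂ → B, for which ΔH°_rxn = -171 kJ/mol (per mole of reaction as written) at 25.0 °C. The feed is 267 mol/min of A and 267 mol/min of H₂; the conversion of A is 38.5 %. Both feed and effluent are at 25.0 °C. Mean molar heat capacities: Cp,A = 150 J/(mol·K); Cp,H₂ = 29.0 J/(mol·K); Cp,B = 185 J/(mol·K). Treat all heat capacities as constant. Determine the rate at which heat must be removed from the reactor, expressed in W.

Q_out = 293000 W

Extent of reaction ξ = 0.385 × 267 = 102.8 mol/min
Reaction term: ξ·ΔH°_rxn = 102.8 × -171 = -17578 kJ/min
Q = ΔH = -17578 kJ/min = -292.97 kW
Heat removed = 292970 W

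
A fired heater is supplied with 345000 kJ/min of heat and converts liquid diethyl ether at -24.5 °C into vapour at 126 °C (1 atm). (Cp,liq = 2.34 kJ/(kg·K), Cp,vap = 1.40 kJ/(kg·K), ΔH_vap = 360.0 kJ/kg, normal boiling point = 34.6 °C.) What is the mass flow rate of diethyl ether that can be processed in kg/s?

Δh = 2.34×(34.6−-24.5) + 360.0 + 1.40×(126−34.6) = 626.25 kJ/kg
Q = 345000 kJ/min = 5750 kJ/s = 5750 kJ/s
ṁ = Q/Δh = 5750 / 626.25 = 9.1816 kg/s

ṁ = 9.18 kg/s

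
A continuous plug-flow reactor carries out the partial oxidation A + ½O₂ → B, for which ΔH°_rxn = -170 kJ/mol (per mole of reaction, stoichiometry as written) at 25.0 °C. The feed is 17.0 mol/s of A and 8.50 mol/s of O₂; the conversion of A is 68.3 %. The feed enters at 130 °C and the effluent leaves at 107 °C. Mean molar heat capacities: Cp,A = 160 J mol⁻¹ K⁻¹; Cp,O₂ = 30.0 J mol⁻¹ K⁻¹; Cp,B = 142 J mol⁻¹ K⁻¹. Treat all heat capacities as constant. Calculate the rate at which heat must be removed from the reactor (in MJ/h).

Q_out = 7470 MJ/h

Extent of reaction ξ = 0.683 × 17.0 = 11.611 mol/s
Reaction term: ξ·ΔH°_rxn = 11.611 × -170 = -1973.9 kJ/s
Sensible, feed 130→25 °C: -312.38 kJ/s
Outlet flows (mol/s): A 5.389, O₂ 2.6945, B 11.611
Sensible, products 25→107 °C: 212.53 kJ/s
Q = ΔH = -2073.7 kJ/s = -2073.7 kW
Heat removed = 7465.4 MJ/h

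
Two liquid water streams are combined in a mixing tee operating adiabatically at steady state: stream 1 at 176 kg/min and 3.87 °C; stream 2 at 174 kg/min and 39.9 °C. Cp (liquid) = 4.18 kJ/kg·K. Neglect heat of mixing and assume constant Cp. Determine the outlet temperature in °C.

T_out = 21.8 °C

Energy balance with Q = 0: Σ ṁᵢCp,ᵢ(T_out − Tᵢ) = 0
Σ ṁᵢCp,ᵢTᵢ = 176×4.18×3.87 + 174×4.18×39.9 = 31867
Σ ṁᵢCp,ᵢ = 176×4.18 + 174×4.18 = 1463
T_out = 31867 / 1463 = 21.782 °C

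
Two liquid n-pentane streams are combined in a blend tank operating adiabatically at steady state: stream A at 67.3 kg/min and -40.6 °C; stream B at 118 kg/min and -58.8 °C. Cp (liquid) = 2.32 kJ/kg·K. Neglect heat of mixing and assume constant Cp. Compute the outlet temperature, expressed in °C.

No heat crosses the boundary, so H_out = H_in.
Σ ṁᵢCp,ᵢTᵢ = 67.3×2.32×-40.6 + 118×2.32×-58.8 = -22436
Σ ṁᵢCp,ᵢ = 67.3×2.32 + 118×2.32 = 429.9
T_out = -22436 / 429.9 = -52.19 °C

T_out = -52.2 °C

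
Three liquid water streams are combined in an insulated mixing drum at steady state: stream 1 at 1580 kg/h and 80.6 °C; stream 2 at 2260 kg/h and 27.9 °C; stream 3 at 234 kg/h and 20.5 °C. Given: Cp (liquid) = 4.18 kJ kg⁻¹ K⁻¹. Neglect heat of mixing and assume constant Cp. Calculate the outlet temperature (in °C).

Energy balance with Q = 0: Σ ṁᵢCp,ᵢ(T_out − Tᵢ) = 0
T_out = Σ ṁᵢCp,ᵢTᵢ / Σ ṁᵢCp,ᵢ
      = 815930 / 17029 = 47.913 °C

T_out = 47.9 °C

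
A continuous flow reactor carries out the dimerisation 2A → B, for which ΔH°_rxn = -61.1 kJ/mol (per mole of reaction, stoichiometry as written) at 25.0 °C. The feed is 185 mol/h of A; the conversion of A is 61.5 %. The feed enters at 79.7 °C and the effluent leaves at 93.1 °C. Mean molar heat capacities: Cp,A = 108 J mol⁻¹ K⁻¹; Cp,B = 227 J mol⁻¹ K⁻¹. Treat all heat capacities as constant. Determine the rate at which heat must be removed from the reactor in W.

Q_out = 879 W

Extent of reaction ξ = 0.615 × 185 / 2 = 56.887 mol/h
Reaction term: ξ·ΔH°_rxn = 56.887 × -61.1 = -3475.8 kJ/h
Sensible, feed 79.7→25 °C: -1092.9 kJ/h
Outlet flows (mol/h): A 71.225, B 56.887
Sensible, products 25→93.1 °C: 1403.3 kJ/h
Q = ΔH = -3165.5 kJ/h = -0.8793 kW
Heat removed = 879.3 W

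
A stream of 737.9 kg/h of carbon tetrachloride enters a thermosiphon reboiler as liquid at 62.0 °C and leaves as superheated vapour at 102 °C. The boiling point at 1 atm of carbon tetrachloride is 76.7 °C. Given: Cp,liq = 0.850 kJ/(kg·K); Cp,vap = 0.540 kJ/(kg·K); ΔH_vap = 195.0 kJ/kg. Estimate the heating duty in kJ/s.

liquid 62.0→76.7 °C: 12.495 kJ/kg
vaporisation at 76.7 °C: 195 kJ/kg
vapour 76.7→102 °C: 13.662 kJ/kg
Δh = 12.495 + 195 + 13.662 = 221.16 kJ/kg
Q = ṁ·Δh = 737.9 kg/h × 221.16 kJ/kg = 163190 kJ/h
|Q| = 45.331 kW

Q = 45.3 kJ/s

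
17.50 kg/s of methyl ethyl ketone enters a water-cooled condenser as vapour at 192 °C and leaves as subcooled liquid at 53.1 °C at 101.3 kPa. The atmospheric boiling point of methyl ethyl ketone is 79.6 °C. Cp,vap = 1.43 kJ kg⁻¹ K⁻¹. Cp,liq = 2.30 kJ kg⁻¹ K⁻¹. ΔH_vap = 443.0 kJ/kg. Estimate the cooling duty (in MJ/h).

Q_c = 41900 MJ/h

vapour 192→79.6 °C: -160.73 kJ/kg
condensation at 79.6 °C: -443 kJ/kg
liquid 79.6→53.1 °C: -60.95 kJ/kg
Δh = -160.73 + -443 + -60.95 = -664.68 kJ/kg
Q = ṁ·Δh = 17.50 kg/s × -664.68 kJ/kg = -11632 kJ/s
|Q| = 11632 kW = 41875 MJ/h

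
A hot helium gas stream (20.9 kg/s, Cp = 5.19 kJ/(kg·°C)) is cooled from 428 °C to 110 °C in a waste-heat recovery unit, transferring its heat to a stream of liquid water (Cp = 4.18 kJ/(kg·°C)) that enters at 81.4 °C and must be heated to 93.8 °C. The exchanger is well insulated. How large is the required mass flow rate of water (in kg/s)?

ṁ_c = 665 kg/s

Heat released by hot stream: Q = 20.9 × 5.19 × (428 − 110) = 34494 kJ/s
Energy balance on cold side (adiabatic exchanger): Q = ṁ_c·Cp_c·(T_c,out − T_c,in)
ṁ_c = 34494 / [4.18 × (93.8 − 81.4)] = 665.49 kg/s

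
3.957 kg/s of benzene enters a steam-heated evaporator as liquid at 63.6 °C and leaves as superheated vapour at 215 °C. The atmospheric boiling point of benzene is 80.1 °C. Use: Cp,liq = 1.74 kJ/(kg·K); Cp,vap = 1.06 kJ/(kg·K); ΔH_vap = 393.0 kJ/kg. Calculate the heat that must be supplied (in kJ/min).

liquid 63.6→80.1 °C: 28.71 kJ/kg
vaporisation at 80.1 °C: 393 kJ/kg
vapour 80.1→215 °C: 142.99 kJ/kg
Δh = 28.71 + 393 + 142.99 = 564.7 kJ/kg
Q = ṁ·Δh = 3.957 kg/s × 564.7 kJ/kg = 2234.5 kJ/s
|Q| = 2234.5 kW = 134070 kJ/min

Q = 134000 kJ/min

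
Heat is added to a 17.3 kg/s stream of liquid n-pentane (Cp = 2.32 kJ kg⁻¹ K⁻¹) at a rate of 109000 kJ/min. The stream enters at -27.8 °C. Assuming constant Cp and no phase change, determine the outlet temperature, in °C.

Q = 109000 kJ/min = 1816.7 kJ/s
ΔT = Q/(ṁ·Cp) = 1816.7/(17.3×2.32) = 45.263 K
T_out = -27.8 + 45.263 = 17.463 °C

T_out = 17.5 °C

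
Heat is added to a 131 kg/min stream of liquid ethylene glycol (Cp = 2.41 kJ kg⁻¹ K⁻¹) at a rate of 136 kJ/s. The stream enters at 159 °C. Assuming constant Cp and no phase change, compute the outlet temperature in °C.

T_out = 185 °C

Q = 136 kJ/s = 8160 kJ/min
ΔT = Q/(ṁ·Cp) = 8160/(131×2.41) = 25.847 K
T_out = 159 + 25.847 = 184.85 °C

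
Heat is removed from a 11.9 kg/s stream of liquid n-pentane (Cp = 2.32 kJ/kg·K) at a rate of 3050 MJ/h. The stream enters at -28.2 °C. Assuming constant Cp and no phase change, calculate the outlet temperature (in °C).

T_out = -58.9 °C

Q = 3050 MJ/h = 847.22 kJ/s
ΔT = Q/(ṁ·Cp) = 847.22/(11.9×2.32) = 30.688 K
T_out = -28.2 − 30.688 = -58.888 °C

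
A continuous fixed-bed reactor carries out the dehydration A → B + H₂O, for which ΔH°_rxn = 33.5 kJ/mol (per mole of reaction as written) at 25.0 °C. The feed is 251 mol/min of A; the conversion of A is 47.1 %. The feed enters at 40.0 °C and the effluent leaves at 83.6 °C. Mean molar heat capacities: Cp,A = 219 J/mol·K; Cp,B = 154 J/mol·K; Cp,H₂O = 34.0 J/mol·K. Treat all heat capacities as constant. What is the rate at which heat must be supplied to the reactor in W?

Q_in = 102000 W

Extent of reaction ξ = 0.471 × 251 = 118.22 mol/min
Reaction term: ξ·ΔH°_rxn = 118.22 × 33.5 = 3960.4 kJ/min
Sensible, feed 40.0→25 °C: -824.53 kJ/min
Outlet flows (mol/min): A 132.78, B 118.22, H₂O 118.22
Sensible, products 25→83.6 °C: 3006.4 kJ/min
Q = ΔH = 6142.3 kJ/min = 102.37 kW
Heat supplied = 102370 W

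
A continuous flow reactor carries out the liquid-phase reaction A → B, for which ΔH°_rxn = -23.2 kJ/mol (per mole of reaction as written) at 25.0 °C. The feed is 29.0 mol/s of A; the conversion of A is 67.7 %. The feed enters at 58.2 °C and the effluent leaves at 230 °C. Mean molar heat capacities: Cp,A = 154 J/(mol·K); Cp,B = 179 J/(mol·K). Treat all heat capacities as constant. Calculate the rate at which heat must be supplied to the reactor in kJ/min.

Q_in = 24700 kJ/min

Extent of reaction ξ = 0.677 × 29.0 = 19.633 mol/s
Reaction term: ξ·ΔH°_rxn = 19.633 × -23.2 = -455.49 kJ/s
Sensible, feed 58.2→25 °C: -148.27 kJ/s
Outlet flows (mol/s): A 9.367, B 19.633
Sensible, products 25→230 °C: 1016.1 kJ/s
Q = ΔH = 412.39 kJ/s = 412.39 kW
Heat supplied = 24744 kJ/min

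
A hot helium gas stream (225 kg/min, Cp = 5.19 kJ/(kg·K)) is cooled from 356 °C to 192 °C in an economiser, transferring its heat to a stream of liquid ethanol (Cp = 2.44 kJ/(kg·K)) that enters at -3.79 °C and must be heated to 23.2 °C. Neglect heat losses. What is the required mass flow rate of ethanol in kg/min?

ṁ_c = 2910 kg/min

Heat released by hot stream: Q = 225 × 5.19 × (356 − 192) = 191510 kJ/min
Energy balance on cold side (adiabatic exchanger): Q = ṁ_c·Cp_c·(T_c,out − T_c,in)
ṁ_c = 191510 / [2.44 × (23.2 − -3.79)] = 2908 kg/min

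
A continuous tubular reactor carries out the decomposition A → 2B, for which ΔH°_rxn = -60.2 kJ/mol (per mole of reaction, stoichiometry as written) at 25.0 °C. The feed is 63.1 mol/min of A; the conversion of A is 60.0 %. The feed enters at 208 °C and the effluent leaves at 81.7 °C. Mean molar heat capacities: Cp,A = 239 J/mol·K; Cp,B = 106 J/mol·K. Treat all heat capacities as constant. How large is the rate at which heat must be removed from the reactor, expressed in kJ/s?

Extent of reaction ξ = 0.600 × 63.1 = 37.86 mol/min
Reaction term: ξ·ΔH°_rxn = 37.86 × -60.2 = -2279.2 kJ/min
Sensible, feed 208→25 °C: -2759.8 kJ/min
Outlet flows (mol/min): A 25.24, B 75.72
Sensible, products 25→81.7 °C: 797.13 kJ/min
Q = ΔH = -4241.8 kJ/min = -70.697 kW
Heat removed = 70.697 kJ/s

Q_out = 70.7 kJ/s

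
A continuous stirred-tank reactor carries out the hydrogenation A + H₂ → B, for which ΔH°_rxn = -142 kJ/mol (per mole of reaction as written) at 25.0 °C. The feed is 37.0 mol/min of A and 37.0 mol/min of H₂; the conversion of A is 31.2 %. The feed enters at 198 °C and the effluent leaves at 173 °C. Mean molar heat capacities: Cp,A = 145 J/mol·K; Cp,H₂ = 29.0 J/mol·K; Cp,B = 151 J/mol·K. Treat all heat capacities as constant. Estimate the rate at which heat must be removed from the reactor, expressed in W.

Q_out = 30700 W

Extent of reaction ξ = 0.312 × 37.0 = 11.544 mol/min
Reaction term: ξ·ΔH°_rxn = 11.544 × -142 = -1639.2 kJ/min
Sensible, feed 198→25 °C: -1113.8 kJ/min
Outlet flows (mol/min): A 25.456, H₂ 25.456, B 11.544
Sensible, products 25→173 °C: 913.53 kJ/min
Q = ΔH = -1839.5 kJ/min = -30.658 kW
Heat removed = 30658 W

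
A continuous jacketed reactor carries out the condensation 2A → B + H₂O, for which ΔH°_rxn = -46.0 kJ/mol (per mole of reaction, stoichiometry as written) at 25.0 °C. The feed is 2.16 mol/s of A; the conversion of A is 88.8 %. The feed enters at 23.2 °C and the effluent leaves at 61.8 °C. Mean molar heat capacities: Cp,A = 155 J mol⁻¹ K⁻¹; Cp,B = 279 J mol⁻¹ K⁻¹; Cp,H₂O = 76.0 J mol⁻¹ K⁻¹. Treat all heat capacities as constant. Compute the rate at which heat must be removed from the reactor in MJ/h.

Extent of reaction ξ = 0.888 × 2.16 / 2 = 0.95904 mol/s
Reaction term: ξ·ΔH°_rxn = 0.95904 × -46.0 = -44.116 kJ/s
Sensible, feed 23.2→25 °C: 0.60264 kJ/s
Outlet flows (mol/s): A 0.24192, B 0.95904, H₂O 0.95904
Sensible, products 25→61.8 °C: 13.909 kJ/s
Q = ΔH = -29.604 kJ/s = -29.604 kW
Heat removed = 106.58 MJ/h

Q_out = 107 MJ/h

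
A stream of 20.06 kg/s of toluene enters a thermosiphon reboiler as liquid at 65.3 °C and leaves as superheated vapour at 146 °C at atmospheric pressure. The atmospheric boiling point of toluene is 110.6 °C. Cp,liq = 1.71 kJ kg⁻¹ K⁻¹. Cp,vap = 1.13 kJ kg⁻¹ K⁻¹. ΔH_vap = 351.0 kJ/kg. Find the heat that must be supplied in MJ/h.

Q = 33800 MJ/h

liquid 65.3→110.6 °C: 77.463 kJ/kg
vaporisation at 110.6 °C: 351 kJ/kg
vapour 110.6→146 °C: 40.002 kJ/kg
Δh = 77.463 + 351 + 40.002 = 468.46 kJ/kg
Q = ṁ·Δh = 20.06 kg/s × 468.46 kJ/kg = 9397.4 kJ/s
|Q| = 9397.4 kW = 33831 MJ/h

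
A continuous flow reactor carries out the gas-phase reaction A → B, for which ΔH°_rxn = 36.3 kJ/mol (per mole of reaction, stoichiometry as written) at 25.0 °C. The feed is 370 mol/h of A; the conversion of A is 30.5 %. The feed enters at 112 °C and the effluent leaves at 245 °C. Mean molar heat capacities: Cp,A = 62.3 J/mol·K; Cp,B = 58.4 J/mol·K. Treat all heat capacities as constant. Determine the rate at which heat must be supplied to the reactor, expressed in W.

Q_in = 1960 W

Extent of reaction ξ = 0.305 × 370 = 112.85 mol/h
Reaction term: ξ·ΔH°_rxn = 112.85 × 36.3 = 4096.5 kJ/h
Sensible, feed 112→25 °C: -2005.4 kJ/h
Outlet flows (mol/h): A 257.15, B 112.85
Sensible, products 25→245 °C: 4974.4 kJ/h
Q = ΔH = 7065.4 kJ/h = 1.9626 kW
Heat supplied = 1962.6 W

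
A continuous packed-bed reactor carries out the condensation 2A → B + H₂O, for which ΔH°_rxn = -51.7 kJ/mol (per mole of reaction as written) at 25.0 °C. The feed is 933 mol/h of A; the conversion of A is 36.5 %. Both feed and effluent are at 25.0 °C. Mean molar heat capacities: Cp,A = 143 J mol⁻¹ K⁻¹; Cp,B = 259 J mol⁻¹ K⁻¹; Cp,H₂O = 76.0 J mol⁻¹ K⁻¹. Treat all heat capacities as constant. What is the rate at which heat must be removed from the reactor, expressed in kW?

Q_out = 2.45 kW

Extent of reaction ξ = 0.365 × 933 / 2 = 170.27 mol/h
Reaction term: ξ·ΔH°_rxn = 170.27 × -51.7 = -8803.1 kJ/h
Q = ΔH = -8803.1 kJ/h = -2.4453 kW
Heat removed = 2.4453 kW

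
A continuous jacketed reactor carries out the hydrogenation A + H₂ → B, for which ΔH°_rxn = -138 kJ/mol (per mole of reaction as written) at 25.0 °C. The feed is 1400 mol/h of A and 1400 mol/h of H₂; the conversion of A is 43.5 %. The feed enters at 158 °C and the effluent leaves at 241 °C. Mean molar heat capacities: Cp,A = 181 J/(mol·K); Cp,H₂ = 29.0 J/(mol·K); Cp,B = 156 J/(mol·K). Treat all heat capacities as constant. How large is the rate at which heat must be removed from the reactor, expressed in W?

Extent of reaction ξ = 0.435 × 1400 = 609 mol/h
Reaction term: ξ·ΔH°_rxn = 609 × -138 = -84042 kJ/h
Sensible, feed 158→25 °C: -39102 kJ/h
Outlet flows (mol/h): A 791, H₂ 791, B 609
Sensible, products 25→241 °C: 56401 kJ/h
Q = ΔH = -66743 kJ/h = -18.54 kW
Heat removed = 18540 W

Q_out = 18500 W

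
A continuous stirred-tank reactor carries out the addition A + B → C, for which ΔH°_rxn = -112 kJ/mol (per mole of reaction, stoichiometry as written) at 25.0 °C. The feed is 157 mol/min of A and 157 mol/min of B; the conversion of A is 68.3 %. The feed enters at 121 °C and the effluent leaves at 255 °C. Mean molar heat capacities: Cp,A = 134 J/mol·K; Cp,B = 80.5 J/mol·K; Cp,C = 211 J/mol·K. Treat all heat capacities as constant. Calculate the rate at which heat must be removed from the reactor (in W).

Q_out = 126000 W

Extent of reaction ξ = 0.683 × 157 = 107.23 mol/min
Reaction term: ξ·ΔH°_rxn = 107.23 × -112 = -12010 kJ/min
Sensible, feed 121→25 °C: -3232.9 kJ/min
Outlet flows (mol/min): A 49.769, B 49.769, C 107.23
Sensible, products 25→255 °C: 7659.3 kJ/min
Q = ΔH = -7583.5 kJ/min = -126.39 kW
Heat removed = 126390 W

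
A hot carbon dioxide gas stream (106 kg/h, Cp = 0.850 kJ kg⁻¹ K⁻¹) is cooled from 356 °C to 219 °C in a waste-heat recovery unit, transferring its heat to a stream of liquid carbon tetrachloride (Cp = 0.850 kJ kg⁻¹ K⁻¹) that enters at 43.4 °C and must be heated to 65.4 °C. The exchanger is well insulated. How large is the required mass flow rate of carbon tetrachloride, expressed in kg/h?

Heat released by hot stream: Q = 106 × 0.850 × (356 − 219) = 12344 kJ/h
Energy balance on cold side (adiabatic exchanger): Q = ṁ_c·Cp_c·(T_c,out − T_c,in)
ṁ_c = 12344 / [0.850 × (65.4 − 43.4)] = 660.09 kg/h

ṁ_c = 660 kg/h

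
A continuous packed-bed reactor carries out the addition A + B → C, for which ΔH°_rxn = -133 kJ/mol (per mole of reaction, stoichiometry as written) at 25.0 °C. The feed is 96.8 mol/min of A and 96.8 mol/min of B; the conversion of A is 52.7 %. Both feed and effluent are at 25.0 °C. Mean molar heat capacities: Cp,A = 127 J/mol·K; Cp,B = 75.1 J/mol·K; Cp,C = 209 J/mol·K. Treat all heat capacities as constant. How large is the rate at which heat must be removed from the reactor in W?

Extent of reaction ξ = 0.527 × 96.8 = 51.014 mol/min
Reaction term: ξ·ΔH°_rxn = 51.014 × -133 = -6784.8 kJ/min
Q = ΔH = -6784.8 kJ/min = -113.08 kW
Heat removed = 113080 W

Q_out = 113000 W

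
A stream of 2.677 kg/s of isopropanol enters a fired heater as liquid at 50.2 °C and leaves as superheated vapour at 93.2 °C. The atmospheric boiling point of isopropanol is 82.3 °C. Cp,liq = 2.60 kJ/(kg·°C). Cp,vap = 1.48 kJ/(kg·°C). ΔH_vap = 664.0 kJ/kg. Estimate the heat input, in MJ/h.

Q = 7360 MJ/h

liquid 50.2→82.3 °C: 83.46 kJ/kg
vaporisation at 82.3 °C: 664 kJ/kg
vapour 82.3→93.2 °C: 16.132 kJ/kg
Δh = 83.46 + 664 + 16.132 = 763.59 kJ/kg
Q = ṁ·Δh = 2.677 kg/s × 763.59 kJ/kg = 2044.1 kJ/s
|Q| = 2044.1 kW = 7358.9 MJ/h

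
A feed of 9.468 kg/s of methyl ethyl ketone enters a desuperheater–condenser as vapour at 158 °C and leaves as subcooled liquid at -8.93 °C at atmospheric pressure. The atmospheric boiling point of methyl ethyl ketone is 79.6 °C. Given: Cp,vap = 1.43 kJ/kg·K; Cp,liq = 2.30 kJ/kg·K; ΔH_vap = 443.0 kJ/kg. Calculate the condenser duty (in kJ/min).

Q_c = 431000 kJ/min

vapour 158→79.6 °C: -112.11 kJ/kg
condensation at 79.6 °C: -443 kJ/kg
liquid 79.6→-8.93 °C: -203.62 kJ/kg
Δh = -112.11 + -443 + -203.62 = -758.73 kJ/kg
Q = ṁ·Δh = 9.468 kg/s × -758.73 kJ/kg = -7183.7 kJ/s
|Q| = 7183.7 kW = 431020 kJ/min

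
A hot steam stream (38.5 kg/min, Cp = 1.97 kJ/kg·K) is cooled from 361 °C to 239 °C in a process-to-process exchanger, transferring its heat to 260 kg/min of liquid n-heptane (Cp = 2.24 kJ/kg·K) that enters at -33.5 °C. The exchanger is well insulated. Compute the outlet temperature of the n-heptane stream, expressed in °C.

Heat released by hot stream: Q = 38.5 × 1.97 × (361 − 239) = 9253.1 kJ/min
Energy balance on cold side (adiabatic exchanger): Q = ṁ_c·Cp_c·(T_c,out − T_c,in)
T_c,out = -33.5 + 9253.1/(260 × 2.24) = -17.612 °C

T_c,out = -17.6 °C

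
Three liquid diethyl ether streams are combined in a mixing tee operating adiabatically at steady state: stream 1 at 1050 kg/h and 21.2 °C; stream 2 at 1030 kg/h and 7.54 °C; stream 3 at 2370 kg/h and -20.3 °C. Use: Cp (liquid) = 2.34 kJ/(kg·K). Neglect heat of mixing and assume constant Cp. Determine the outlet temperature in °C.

Adiabatic, steady state ⇒ Σ ṁᵢCp,ᵢ(T_out − Tᵢ) = 0
Σ ṁᵢCp,ᵢTᵢ = 1050×2.34×21.2 + 1030×2.34×7.54 + 2370×2.34×-20.3 = -42318
Σ ṁᵢCp,ᵢ = 1050×2.34 + 1030×2.34 + 2370×2.34 = 10413
T_out = -42318 / 10413 = -4.064 °C

T_out = -4.06 °C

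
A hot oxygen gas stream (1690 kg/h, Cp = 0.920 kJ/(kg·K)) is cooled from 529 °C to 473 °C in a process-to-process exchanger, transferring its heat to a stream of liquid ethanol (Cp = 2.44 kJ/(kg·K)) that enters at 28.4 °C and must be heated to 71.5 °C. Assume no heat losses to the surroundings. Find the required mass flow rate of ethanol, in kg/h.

Heat released by hot stream: Q = 1690 × 0.920 × (529 − 473) = 87069 kJ/h
Energy balance on cold side (adiabatic exchanger): Q = ṁ_c·Cp_c·(T_c,out − T_c,in)
ṁ_c = 87069 / [2.44 × (71.5 − 28.4)] = 827.93 kg/h

ṁ_c = 828 kg/h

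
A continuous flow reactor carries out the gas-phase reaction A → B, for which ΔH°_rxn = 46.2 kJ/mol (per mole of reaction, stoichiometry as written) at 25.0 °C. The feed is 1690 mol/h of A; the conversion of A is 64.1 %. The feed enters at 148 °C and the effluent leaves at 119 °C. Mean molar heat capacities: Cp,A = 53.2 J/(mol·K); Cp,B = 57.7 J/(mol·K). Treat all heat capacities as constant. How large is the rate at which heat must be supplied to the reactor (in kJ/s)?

Extent of reaction ξ = 0.641 × 1690 = 1083.3 mol/h
Reaction term: ξ·ΔH°_rxn = 1083.3 × 46.2 = 50048 kJ/h
Sensible, feed 148→25 °C: -11059 kJ/h
Outlet flows (mol/h): A 606.71, B 1083.3
Sensible, products 25→119 °C: 8909.6 kJ/h
Q = ΔH = 47899 kJ/h = 13.305 kW
Heat supplied = 13.305 kJ/s

Q_in = 13.3 kJ/s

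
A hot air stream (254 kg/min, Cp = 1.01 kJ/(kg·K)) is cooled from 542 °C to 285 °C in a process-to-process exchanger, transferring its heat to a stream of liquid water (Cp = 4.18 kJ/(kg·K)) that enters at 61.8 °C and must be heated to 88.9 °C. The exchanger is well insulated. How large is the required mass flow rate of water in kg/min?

Heat released by hot stream: Q = 254 × 1.01 × (542 − 285) = 65931 kJ/min
Energy balance on cold side (adiabatic exchanger): Q = ṁ_c·Cp_c·(T_c,out − T_c,in)
ṁ_c = 65931 / [4.18 × (88.9 − 61.8)] = 582.03 kg/min

ṁ_c = 582 kg/min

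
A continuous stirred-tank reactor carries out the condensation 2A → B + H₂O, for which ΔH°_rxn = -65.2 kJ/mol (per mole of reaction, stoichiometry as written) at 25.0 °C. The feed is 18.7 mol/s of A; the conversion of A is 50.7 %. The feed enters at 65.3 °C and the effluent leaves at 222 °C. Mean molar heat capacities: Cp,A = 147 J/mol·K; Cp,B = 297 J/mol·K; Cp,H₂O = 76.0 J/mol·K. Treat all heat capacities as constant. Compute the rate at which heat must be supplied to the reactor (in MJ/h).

Extent of reaction ξ = 0.507 × 18.7 / 2 = 4.7405 mol/s
Reaction term: ξ·ΔH°_rxn = 4.7405 × -65.2 = -309.08 kJ/s
Sensible, feed 65.3→25 °C: -110.78 kJ/s
Outlet flows (mol/s): A 9.2191, B 4.7405, H₂O 4.7405
Sensible, products 25→222 °C: 615.31 kJ/s
Q = ΔH = 195.45 kJ/s = 195.45 kW
Heat supplied = 703.62 MJ/h

Q_in = 704 MJ/h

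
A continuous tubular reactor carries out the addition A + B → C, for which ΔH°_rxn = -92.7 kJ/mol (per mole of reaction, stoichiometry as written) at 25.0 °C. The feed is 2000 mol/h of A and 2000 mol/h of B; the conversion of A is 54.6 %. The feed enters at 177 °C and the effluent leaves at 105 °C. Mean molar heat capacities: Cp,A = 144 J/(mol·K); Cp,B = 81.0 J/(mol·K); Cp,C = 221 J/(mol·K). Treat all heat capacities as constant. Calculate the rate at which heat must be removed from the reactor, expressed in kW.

Q_out = 37.2 kW

Extent of reaction ξ = 0.546 × 2000 = 1092 mol/h
Reaction term: ξ·ΔH°_rxn = 1092 × -92.7 = -101230 kJ/h
Sensible, feed 177→25 °C: -68400 kJ/h
Outlet flows (mol/h): A 908, B 908, C 1092
Sensible, products 25→105 °C: 35651 kJ/h
Q = ΔH = -133980 kJ/h = -37.216 kW
Heat removed = 37.216 kW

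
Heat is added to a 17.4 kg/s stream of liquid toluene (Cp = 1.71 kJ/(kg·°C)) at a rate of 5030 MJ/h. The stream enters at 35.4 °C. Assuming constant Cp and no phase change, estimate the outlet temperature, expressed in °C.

Q = 5030 MJ/h = 1397.2 kJ/s
ΔT = Q/(ṁ·Cp) = 1397.2/(17.4×1.71) = 46.959 K
T_out = 35.4 + 46.959 = 82.359 °C

T_out = 82.4 °C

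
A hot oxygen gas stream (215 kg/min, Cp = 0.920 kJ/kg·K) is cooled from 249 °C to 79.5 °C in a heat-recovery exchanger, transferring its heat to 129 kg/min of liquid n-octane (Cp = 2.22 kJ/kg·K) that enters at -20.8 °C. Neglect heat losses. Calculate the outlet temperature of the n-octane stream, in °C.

T_c,out = 96.3 °C

Heat released by hot stream: Q = 215 × 0.920 × (249 − 79.5) = 33527 kJ/min
Energy balance on cold side (adiabatic exchanger): Q = ṁ_c·Cp_c·(T_c,out − T_c,in)
T_c,out = -20.8 + 33527/(129 × 2.22) = 96.272 °C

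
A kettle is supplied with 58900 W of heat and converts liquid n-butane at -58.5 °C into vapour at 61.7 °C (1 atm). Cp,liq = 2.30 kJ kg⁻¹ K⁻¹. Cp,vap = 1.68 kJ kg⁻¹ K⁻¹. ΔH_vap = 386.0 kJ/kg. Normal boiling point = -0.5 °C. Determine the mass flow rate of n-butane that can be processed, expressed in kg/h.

ṁ = 340 kg/h

Δh = 2.30×(-0.5−-58.5) + 386.0 + 1.68×(61.7−-0.5) = 623.9 kJ/kg
Q = 58900 W = 58.9 kJ/s = 212040 kJ/h
ṁ = Q/Δh = 212040 / 623.9 = 339.86 kg/h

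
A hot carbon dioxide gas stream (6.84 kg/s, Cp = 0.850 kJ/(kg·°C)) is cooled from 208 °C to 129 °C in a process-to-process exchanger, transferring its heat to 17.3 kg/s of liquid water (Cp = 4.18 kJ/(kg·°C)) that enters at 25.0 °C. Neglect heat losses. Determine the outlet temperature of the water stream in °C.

Heat released by hot stream: Q = 6.84 × 0.850 × (208 − 129) = 459.31 kJ/s
Energy balance on cold side (adiabatic exchanger): Q = ṁ_c·Cp_c·(T_c,out − T_c,in)
T_c,out = 25.0 + 459.31/(17.3 × 4.18) = 31.352 °C

T_c,out = 31.4 °C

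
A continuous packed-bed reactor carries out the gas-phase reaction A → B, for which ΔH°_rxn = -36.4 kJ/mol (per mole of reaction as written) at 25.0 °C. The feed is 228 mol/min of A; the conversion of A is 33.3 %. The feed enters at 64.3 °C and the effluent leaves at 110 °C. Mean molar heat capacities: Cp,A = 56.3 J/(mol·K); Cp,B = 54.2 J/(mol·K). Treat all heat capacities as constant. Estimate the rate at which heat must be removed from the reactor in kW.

Extent of reaction ξ = 0.333 × 228 = 75.924 mol/min
Reaction term: ξ·ΔH°_rxn = 75.924 × -36.4 = -2763.6 kJ/min
Sensible, feed 64.3→25 °C: -504.47 kJ/min
Outlet flows (mol/min): A 152.08, B 75.924
Sensible, products 25→110 °C: 1077.5 kJ/min
Q = ΔH = -2190.6 kJ/min = -36.509 kW
Heat removed = 36.509 kW

Q_out = 36.5 kW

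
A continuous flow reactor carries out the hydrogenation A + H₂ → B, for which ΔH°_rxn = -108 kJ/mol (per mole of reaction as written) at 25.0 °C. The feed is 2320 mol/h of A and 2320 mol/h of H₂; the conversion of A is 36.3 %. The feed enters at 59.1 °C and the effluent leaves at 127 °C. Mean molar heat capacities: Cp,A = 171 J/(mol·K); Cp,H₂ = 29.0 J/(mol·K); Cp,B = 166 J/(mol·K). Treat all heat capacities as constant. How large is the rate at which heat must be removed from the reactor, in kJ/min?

Q_out = 1040 kJ/min

Extent of reaction ξ = 0.363 × 2320 = 842.16 mol/h
Reaction term: ξ·ΔH°_rxn = 842.16 × -108 = -90953 kJ/h
Sensible, feed 59.1→25 °C: -15822 kJ/h
Outlet flows (mol/h): A 1477.8, H₂ 1477.8, B 842.16
Sensible, products 25→127 °C: 44407 kJ/h
Q = ΔH = -62368 kJ/h = -17.325 kW
Heat removed = 1039.5 kJ/min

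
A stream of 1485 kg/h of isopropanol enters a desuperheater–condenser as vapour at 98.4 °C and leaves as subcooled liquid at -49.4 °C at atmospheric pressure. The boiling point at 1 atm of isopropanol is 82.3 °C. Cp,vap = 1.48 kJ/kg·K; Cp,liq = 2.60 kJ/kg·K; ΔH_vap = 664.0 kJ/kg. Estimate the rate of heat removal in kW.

Q_c = 425 kW

vapour 98.4→82.3 °C: -23.828 kJ/kg
condensation at 82.3 °C: -664 kJ/kg
liquid 82.3→-49.4 °C: -342.42 kJ/kg
Δh = -23.828 + -664 + -342.42 = -1030.2 kJ/kg
Q = ṁ·Δh = 1485 kg/h × -1030.2 kJ/kg = -1.5299e+06 kJ/h
|Q| = 424.98 kW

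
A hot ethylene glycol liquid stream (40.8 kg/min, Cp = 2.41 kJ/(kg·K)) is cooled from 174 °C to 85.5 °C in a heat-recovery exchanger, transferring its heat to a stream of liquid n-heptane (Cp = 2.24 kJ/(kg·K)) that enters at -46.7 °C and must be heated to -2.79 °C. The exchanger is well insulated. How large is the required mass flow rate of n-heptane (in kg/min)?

Heat released by hot stream: Q = 40.8 × 2.41 × (174 − 85.5) = 8702 kJ/min
Energy balance on cold side (adiabatic exchanger): Q = ṁ_c·Cp_c·(T_c,out − T_c,in)
ṁ_c = 8702 / [2.24 × (-2.79 − -46.7)] = 88.473 kg/min

ṁ_c = 88.5 kg/min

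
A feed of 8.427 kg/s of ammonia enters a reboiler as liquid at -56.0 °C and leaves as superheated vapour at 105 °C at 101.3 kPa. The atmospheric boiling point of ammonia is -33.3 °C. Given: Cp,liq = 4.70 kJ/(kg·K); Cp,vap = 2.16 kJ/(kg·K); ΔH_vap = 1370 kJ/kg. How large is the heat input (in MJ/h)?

Q = 53900 MJ/h

liquid -56.0→-33.3 °C: 106.69 kJ/kg
vaporisation at -33.3 °C: 1370 kJ/kg
vapour -33.3→105 °C: 298.73 kJ/kg
Δh = 106.69 + 1370 + 298.73 = 1775.4 kJ/kg
Q = ṁ·Δh = 8.427 kg/s × 1775.4 kJ/kg = 14961 kJ/s
|Q| = 14961 kW = 53861 MJ/h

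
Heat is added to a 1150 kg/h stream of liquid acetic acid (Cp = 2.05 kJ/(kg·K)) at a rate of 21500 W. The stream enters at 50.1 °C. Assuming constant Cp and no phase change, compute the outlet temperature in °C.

Q = 21500 W = 77400 kJ/h
ΔT = Q/(ṁ·Cp) = 77400/(1150×2.05) = 32.831 K
T_out = 50.1 + 32.831 = 82.931 °C

T_out = 82.9 °C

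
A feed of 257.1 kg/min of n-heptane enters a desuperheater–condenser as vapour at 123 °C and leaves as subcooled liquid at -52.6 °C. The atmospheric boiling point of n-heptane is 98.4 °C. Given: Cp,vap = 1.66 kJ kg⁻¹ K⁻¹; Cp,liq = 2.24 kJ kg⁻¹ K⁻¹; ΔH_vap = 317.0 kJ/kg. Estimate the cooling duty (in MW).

Q_c = 2.98 MW

vapour 123→98.4 °C: -40.836 kJ/kg
condensation at 98.4 °C: -317 kJ/kg
liquid 98.4→-52.6 °C: -338.24 kJ/kg
Δh = -40.836 + -317 + -338.24 = -696.08 kJ/kg
Q = ṁ·Δh = 257.1 kg/min × -696.08 kJ/kg = -178960 kJ/min
|Q| = 2982.7 kW = 2.9827 MW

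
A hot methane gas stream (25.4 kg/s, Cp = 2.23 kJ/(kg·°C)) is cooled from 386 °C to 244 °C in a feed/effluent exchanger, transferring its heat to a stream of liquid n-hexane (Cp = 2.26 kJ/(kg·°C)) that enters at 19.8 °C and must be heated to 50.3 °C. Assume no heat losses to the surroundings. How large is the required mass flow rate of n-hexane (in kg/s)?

Heat released by hot stream: Q = 25.4 × 2.23 × (386 − 244) = 8043.2 kJ/s
Energy balance on cold side (adiabatic exchanger): Q = ṁ_c·Cp_c·(T_c,out − T_c,in)
ṁ_c = 8043.2 / [2.26 × (50.3 − 19.8)] = 116.69 kg/s

ṁ_c = 117 kg/s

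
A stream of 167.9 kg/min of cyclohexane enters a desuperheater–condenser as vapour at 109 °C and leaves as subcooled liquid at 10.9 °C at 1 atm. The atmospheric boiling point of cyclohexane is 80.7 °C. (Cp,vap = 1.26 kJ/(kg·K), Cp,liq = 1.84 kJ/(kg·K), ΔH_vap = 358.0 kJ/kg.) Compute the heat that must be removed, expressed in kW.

vapour 109→80.7 °C: -35.658 kJ/kg
condensation at 80.7 °C: -358 kJ/kg
liquid 80.7→10.9 °C: -128.43 kJ/kg
Δh = -35.658 + -358 + -128.43 = -522.09 kJ/kg
Q = ṁ·Δh = 167.9 kg/min × -522.09 kJ/kg = -87659 kJ/min
|Q| = 1461 kW

Q_c = 1460 kW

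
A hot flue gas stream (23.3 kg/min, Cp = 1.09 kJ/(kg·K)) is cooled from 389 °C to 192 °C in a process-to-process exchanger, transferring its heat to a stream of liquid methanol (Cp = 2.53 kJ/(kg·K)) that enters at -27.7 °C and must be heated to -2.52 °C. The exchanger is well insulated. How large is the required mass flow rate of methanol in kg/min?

ṁ_c = 78.5 kg/min

Heat released by hot stream: Q = 23.3 × 1.09 × (389 − 192) = 5003.2 kJ/min
Energy balance on cold side (adiabatic exchanger): Q = ṁ_c·Cp_c·(T_c,out − T_c,in)
ṁ_c = 5003.2 / [2.53 × (-2.52 − -27.7)] = 78.537 kg/min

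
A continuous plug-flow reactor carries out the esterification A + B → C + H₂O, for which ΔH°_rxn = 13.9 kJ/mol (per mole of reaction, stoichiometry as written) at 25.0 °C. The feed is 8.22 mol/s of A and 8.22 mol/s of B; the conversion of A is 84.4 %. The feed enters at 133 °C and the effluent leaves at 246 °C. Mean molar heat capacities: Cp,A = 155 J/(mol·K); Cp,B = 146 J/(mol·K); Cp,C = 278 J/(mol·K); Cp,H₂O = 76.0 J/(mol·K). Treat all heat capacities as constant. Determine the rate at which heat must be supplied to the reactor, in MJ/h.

Extent of reaction ξ = 0.844 × 8.22 = 6.9377 mol/s
Reaction term: ξ·ΔH°_rxn = 6.9377 × 13.9 = 96.434 kJ/s
Sensible, feed 133→25 °C: -267.22 kJ/s
Outlet flows (mol/s): A 1.2823, B 1.2823, C 6.9377, H₂O 6.9377
Sensible, products 25→246 °C: 628.06 kJ/s
Q = ΔH = 457.28 kJ/s = 457.28 kW
Heat supplied = 1646.2 MJ/h

Q_in = 1650 MJ/h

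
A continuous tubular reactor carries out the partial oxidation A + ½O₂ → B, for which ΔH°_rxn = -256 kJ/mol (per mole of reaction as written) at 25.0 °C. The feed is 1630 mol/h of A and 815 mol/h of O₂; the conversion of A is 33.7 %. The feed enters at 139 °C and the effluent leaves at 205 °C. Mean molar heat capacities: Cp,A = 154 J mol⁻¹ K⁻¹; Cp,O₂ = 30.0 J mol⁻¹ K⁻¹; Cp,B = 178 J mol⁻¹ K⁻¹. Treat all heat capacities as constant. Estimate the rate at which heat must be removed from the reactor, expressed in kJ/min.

Q_out = 2030 kJ/min

Extent of reaction ξ = 0.337 × 1630 = 549.31 mol/h
Reaction term: ξ·ΔH°_rxn = 549.31 × -256 = -140620 kJ/h
Sensible, feed 139→25 °C: -31404 kJ/h
Outlet flows (mol/h): A 1080.7, O₂ 540.35, B 549.31
Sensible, products 25→205 °C: 50474 kJ/h
Q = ΔH = -121550 kJ/h = -33.765 kW
Heat removed = 2025.9 kJ/min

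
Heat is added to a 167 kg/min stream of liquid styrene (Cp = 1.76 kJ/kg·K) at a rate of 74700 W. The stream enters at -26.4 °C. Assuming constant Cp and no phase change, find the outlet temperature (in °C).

T_out = -11.2 °C

Q = 74700 W = 4482 kJ/min
ΔT = Q/(ṁ·Cp) = 4482/(167×1.76) = 15.249 K
T_out = -26.4 + 15.249 = -11.151 °C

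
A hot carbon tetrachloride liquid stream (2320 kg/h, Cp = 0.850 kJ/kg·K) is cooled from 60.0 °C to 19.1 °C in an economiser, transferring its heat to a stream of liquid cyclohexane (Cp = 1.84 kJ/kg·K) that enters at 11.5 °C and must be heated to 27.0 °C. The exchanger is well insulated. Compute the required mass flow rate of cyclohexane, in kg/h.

ṁ_c = 2830 kg/h

Heat released by hot stream: Q = 2320 × 0.850 × (60.0 − 19.1) = 80655 kJ/h
Energy balance on cold side (adiabatic exchanger): Q = ṁ_c·Cp_c·(T_c,out − T_c,in)
ṁ_c = 80655 / [1.84 × (27.0 − 11.5)] = 2828 kg/h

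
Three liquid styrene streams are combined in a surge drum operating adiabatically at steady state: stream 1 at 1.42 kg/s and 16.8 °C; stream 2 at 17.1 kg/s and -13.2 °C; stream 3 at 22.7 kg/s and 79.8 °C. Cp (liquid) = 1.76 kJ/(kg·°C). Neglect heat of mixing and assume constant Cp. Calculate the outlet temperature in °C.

Energy balance with Q = 0: Σ ṁᵢCp,ᵢ(T_out − Tᵢ) = 0
T_out = Σ ṁᵢCp,ᵢTᵢ / Σ ṁᵢCp,ᵢ
      = 2832.9 / 72.547 = 39.049 °C

T_out = 39.0 °C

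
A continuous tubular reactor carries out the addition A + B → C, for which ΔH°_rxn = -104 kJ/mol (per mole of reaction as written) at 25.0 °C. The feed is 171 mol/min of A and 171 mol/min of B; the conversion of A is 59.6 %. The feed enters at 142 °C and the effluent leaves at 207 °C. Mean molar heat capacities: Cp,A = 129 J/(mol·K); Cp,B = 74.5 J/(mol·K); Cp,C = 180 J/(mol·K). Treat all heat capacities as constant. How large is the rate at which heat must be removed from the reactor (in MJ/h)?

Q_out = 526 MJ/h

Extent of reaction ξ = 0.596 × 171 = 101.92 mol/min
Reaction term: ξ·ΔH°_rxn = 101.92 × -104 = -10599 kJ/min
Sensible, feed 142→25 °C: -4071.4 kJ/min
Outlet flows (mol/min): A 69.084, B 69.084, C 101.92
Sensible, products 25→207 °C: 5897.4 kJ/min
Q = ΔH = -8773.3 kJ/min = -146.22 kW
Heat removed = 526.4 MJ/h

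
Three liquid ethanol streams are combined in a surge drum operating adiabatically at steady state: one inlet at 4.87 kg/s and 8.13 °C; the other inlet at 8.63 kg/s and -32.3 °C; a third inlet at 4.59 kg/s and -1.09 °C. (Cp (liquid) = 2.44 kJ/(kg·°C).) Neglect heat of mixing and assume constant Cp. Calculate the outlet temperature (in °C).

T_out = -13.5 °C

No heat crosses the boundary, so H_out = H_in.
T_out = Σ ṁᵢCp,ᵢTᵢ / Σ ṁᵢCp,ᵢ
      = -595.75 / 44.14 = -13.497 °C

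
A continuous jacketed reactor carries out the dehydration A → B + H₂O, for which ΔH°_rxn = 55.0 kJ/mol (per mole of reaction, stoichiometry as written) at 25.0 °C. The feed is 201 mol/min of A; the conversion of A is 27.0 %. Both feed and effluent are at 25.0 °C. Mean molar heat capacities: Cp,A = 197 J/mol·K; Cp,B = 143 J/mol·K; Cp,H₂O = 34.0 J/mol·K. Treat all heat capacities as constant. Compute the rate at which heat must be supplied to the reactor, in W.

Extent of reaction ξ = 0.270 × 201 = 54.27 mol/min
Reaction term: ξ·ΔH°_rxn = 54.27 × 55.0 = 2984.9 kJ/min
Q = ΔH = 2984.9 kJ/min = 49.748 kW
Heat supplied = 49748 W

Q_in = 49700 W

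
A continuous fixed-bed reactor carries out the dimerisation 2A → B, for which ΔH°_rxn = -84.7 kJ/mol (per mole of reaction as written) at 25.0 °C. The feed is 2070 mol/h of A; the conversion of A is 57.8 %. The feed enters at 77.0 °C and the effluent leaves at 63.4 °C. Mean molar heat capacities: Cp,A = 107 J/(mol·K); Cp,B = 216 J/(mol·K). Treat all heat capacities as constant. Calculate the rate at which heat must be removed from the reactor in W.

Extent of reaction ξ = 0.578 × 2070 / 2 = 598.23 mol/h
Reaction term: ξ·ΔH°_rxn = 598.23 × -84.7 = -50670 kJ/h
Sensible, feed 77.0→25 °C: -11517 kJ/h
Outlet flows (mol/h): A 873.54, B 598.23
Sensible, products 25→63.4 °C: 8551.2 kJ/h
Q = ΔH = -53636 kJ/h = -14.899 kW
Heat removed = 14899 W

Q_out = 14900 W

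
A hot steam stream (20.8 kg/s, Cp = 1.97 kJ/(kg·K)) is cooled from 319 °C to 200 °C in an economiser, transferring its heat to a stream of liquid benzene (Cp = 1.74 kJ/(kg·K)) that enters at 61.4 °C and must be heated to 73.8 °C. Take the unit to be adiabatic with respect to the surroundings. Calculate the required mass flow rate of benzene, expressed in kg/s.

Heat released by hot stream: Q = 20.8 × 1.97 × (319 − 200) = 4876.1 kJ/s
Energy balance on cold side (adiabatic exchanger): Q = ṁ_c·Cp_c·(T_c,out − T_c,in)
ṁ_c = 4876.1 / [1.74 × (73.8 − 61.4)] = 226 kg/s

ṁ_c = 226 kg/s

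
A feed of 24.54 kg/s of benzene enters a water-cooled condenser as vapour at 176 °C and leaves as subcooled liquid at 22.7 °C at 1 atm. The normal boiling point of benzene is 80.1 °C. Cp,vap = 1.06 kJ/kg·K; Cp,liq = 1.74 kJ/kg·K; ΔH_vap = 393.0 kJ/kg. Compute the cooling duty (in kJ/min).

vapour 176→80.1 °C: -101.65 kJ/kg
condensation at 80.1 °C: -393 kJ/kg
liquid 80.1→22.7 °C: -99.876 kJ/kg
Δh = -101.65 + -393 + -99.876 = -594.53 kJ/kg
Q = ṁ·Δh = 24.54 kg/s × -594.53 kJ/kg = -14590 kJ/s
|Q| = 14590 kW = 875390 kJ/min

Q_c = 875000 kJ/min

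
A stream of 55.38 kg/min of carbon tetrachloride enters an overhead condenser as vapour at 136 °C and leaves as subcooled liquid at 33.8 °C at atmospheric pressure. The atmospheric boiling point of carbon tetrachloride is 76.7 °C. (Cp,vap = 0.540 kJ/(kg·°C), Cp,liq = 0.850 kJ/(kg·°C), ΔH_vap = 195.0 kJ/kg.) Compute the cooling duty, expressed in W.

vapour 136→76.7 °C: -32.022 kJ/kg
condensation at 76.7 °C: -195 kJ/kg
liquid 76.7→33.8 °C: -36.465 kJ/kg
Δh = -32.022 + -195 + -36.465 = -263.49 kJ/kg
Q = ṁ·Δh = 55.38 kg/min × -263.49 kJ/kg = -14592 kJ/min
|Q| = 243.2 kW = 243200 W

Q_c = 243000 W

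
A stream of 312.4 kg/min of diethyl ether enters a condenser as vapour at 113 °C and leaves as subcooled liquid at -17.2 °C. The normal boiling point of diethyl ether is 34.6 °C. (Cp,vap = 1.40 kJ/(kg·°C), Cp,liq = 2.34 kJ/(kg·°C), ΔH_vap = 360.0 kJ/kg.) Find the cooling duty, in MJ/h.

Q_c = 11100 MJ/h

vapour 113→34.6 °C: -109.76 kJ/kg
condensation at 34.6 °C: -360 kJ/kg
liquid 34.6→-17.2 °C: -121.21 kJ/kg
Δh = -109.76 + -360 + -121.21 = -590.97 kJ/kg
Q = ṁ·Δh = 312.4 kg/min × -590.97 kJ/kg = -184620 kJ/min
|Q| = 3077 kW = 11077 MJ/h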